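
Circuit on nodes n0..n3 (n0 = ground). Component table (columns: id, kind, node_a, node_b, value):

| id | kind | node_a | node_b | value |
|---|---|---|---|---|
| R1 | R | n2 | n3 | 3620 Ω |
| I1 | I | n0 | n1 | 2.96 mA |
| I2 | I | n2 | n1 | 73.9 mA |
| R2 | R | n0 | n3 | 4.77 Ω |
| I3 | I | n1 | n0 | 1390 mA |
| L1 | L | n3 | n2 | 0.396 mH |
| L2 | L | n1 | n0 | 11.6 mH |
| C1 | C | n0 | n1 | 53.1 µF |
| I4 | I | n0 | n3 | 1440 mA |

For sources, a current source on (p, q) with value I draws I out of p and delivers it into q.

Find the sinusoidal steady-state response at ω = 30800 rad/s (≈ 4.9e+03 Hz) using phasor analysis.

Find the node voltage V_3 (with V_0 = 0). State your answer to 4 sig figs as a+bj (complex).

Apply KCL at each of the 3 non-ground nodes and solve the resulting linear system.
Node n1: branches {I1, I2, I3, L2, C1} → V_1 = 0.000+0.8043j
Node n2: branches {R1, I2, L1} → V_2 = 6.513-0.9013j
Node n3: branches {R1, R2, L1, I4} → V_3 = 6.516+0.000j

6.516+0.000j V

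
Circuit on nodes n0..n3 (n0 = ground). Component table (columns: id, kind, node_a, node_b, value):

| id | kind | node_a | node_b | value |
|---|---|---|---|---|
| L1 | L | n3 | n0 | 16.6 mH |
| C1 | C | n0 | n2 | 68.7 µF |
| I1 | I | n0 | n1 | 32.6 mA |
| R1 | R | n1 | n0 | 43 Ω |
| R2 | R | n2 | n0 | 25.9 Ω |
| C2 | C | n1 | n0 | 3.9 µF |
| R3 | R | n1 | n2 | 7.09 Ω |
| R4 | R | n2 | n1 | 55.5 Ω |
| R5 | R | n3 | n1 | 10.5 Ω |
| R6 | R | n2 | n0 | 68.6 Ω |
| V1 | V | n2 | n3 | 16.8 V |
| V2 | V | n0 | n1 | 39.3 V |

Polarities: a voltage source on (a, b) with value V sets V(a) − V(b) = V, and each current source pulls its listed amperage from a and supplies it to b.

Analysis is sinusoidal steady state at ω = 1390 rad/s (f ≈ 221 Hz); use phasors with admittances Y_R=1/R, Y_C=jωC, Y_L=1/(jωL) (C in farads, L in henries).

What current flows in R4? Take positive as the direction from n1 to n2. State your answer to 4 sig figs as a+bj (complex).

-0.2230-0.03962j A

Element admittances at ω=1390 rad/s:
  Y(L1) = 0.000-0.04334j S between n3,n0
  Y(C1) = 0.000+0.09549j S between n0,n2
  I1: injects 0.0326 A into n1 (from n0)
  Y(R1) = 0.02326+0.000j S between n1,n0
  Y(R2) = 0.03861+0.000j S between n2,n0
  Y(C2) = 0.000+0.005421j S between n1,n0
  Y(R3) = 0.1410+0.000j S between n1,n2
  Y(R4) = 0.01802+0.000j S between n2,n1
  Y(R5) = 0.09524+0.000j S between n3,n1
  Y(R6) = 0.01458+0.000j S between n2,n0
  V1: constraint V(n2)−V(n3) = 16.8
  V2: constraint V(n0)−V(n1) = 39.3
Assemble and solve the 5×5 MNA system:
  V(n1)=-39.30+0.000j  V(n2)=-26.93+2.199j  V(n3)=-43.73+2.199j
  i(V1)=-0.3262+2.104j  i(V2)=-2.493-0.7723j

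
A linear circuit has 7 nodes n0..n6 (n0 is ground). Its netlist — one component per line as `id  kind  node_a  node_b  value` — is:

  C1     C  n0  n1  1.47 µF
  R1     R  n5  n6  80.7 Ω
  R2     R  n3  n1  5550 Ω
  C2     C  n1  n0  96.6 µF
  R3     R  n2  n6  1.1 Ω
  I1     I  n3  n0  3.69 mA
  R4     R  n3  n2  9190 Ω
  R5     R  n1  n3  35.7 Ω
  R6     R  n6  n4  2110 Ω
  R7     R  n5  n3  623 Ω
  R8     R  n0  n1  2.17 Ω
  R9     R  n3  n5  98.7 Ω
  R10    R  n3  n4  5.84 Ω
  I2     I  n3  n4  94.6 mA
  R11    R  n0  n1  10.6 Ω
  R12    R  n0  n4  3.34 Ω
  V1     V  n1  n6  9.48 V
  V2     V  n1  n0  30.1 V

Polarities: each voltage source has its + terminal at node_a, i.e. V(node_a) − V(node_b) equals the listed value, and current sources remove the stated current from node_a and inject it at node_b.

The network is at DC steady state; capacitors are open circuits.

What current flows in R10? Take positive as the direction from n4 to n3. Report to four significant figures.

-0.6577 A

MNA unknowns: 6 node voltages V₁..V_6 plus 2 source currents (V1, V2)
C1: Y=0.000 on G[0,1]
R1: Y=0.01239 on G[5,6]
R2: Y=0.0001802 on G[3,1]
C2: Y=0.000 on G[1,0]
R3: Y=0.9091 on G[2,6]
I1: z[3]−=0.00369, z[0]+=0.00369
R4: Y=0.0001088 on G[3,2]
R5: Y=0.02801 on G[1,3]
R6: Y=0.0004739 on G[6,4]
R7: Y=0.001605 on G[5,3]
R8: Y=0.4608 on G[0,1]
R9: Y=0.01013 on G[3,5]
R10: Y=0.1712 on G[3,4]
I2: z[3]−=0.0946, z[4]+=0.0946
R11: Y=0.09434 on G[0,1]
R12: Y=0.2994 on G[0,4]
V1: row V1−V6=9.48, i_V1 at 1,6
V2: row V1−V0=30.1, i_V2 at 1,0
solve → V1=30.10, V2=20.62, V3=6.382, V4=2.541, V5=13.69, V6=20.62
aux → i_V1=0.09594, i_V2=-17.48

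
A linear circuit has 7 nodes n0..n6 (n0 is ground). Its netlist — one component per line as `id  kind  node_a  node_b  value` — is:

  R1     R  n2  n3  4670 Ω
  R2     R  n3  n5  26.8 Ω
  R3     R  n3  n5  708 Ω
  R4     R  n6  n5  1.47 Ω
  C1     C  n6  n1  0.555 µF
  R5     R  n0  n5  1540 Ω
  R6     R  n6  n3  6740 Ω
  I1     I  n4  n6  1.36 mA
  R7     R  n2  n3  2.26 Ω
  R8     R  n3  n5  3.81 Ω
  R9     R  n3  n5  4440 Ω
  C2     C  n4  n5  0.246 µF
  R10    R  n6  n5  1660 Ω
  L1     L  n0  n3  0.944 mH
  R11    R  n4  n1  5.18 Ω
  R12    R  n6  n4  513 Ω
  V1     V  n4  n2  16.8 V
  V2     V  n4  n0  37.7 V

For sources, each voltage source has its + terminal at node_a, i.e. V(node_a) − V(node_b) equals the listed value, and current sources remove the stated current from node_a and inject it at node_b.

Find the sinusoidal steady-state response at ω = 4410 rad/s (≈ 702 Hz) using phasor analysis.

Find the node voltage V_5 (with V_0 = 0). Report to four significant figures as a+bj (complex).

16.43+9.080j V

Element admittances at ω=4410 rad/s:
  Y(R1) = 0.0002141+0.000j S between n2,n3
  Y(R2) = 0.03731+0.000j S between n3,n5
  Y(R3) = 0.001412+0.000j S between n3,n5
  Y(R4) = 0.6803+0.000j S between n6,n5
  Y(C1) = 0.000+0.002448j S between n6,n1
  Y(R5) = 0.0006494+0.000j S between n0,n5
  Y(R6) = 0.0001484+0.000j S between n6,n3
  I1: injects 0.00136 A into n6 (from n4)
  Y(R7) = 0.4425+0.000j S between n2,n3
  Y(R8) = 0.2625+0.000j S between n3,n5
  Y(R9) = 0.0002252+0.000j S between n3,n5
  Y(C2) = 0.000+0.001085j S between n4,n5
  Y(R10) = 0.0006024+0.000j S between n6,n5
  Y(L1) = 0.000-0.2402j S between n0,n3
  Y(R11) = 0.1931+0.000j S between n4,n1
  Y(R12) = 0.001949+0.000j S between n6,n4
  V1: constraint V(n4)−V(n2) = 16.8
  V2: constraint V(n4)−V(n0) = 37.7
Assemble and solve the 8×8 MNA system:
  V(n1)=37.58-0.2670j  V(n2)=20.90+0.000j  V(n3)=16.21+8.911j  V(n4)=37.70+0.000j  V(n5)=16.43+9.080j  V(n6)=16.52+9.130j
  i(V1)=2.076-3.945j  i(V2)=-2.151+3.888j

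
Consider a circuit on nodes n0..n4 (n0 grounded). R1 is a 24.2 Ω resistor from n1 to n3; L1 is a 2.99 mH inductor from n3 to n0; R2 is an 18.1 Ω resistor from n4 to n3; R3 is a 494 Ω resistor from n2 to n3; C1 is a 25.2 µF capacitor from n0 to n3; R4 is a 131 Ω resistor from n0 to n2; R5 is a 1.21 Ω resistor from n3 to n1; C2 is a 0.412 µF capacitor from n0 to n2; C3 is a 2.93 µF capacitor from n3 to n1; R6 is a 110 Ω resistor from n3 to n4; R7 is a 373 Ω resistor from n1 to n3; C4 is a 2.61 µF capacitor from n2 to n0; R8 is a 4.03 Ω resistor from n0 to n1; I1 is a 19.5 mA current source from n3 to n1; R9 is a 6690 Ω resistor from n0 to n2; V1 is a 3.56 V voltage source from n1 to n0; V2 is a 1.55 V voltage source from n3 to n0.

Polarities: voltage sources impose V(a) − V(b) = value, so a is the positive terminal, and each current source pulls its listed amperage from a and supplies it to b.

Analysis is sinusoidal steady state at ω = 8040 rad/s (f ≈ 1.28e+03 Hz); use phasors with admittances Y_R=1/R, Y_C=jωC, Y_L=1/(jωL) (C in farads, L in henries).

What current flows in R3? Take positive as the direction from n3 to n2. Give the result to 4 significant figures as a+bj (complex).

MNA unknowns: 4 node voltages V₁..V_4 plus 2 source currents (V1, V2)
R1: Y=0.04132+0.000j on G[1,3]
L1: Y=0.000-0.04160j on G[3,0]
R2: Y=0.05525+0.000j on G[4,3]
R3: Y=0.002024+0.000j on G[2,3]
C1: Y=0.000+0.2026j on G[0,3]
R4: Y=0.007634+0.000j on G[0,2]
R5: Y=0.8264+0.000j on G[3,1]
C2: Y=0.000+0.003312j on G[0,2]
C3: Y=0.000+0.02356j on G[3,1]
R6: Y=0.009091+0.000j on G[3,4]
R7: Y=0.002681+0.000j on G[1,3]
C4: Y=0.000+0.02098j on G[2,0]
R8: Y=0.2481+0.000j on G[0,1]
I1: z[3]−=0.0195, z[1]+=0.0195
R9: Y=0.0001495+0.000j on G[0,2]
V1: row V1−V0=3.56, i_V1 at 1,0
V2: row V3−V0=1.55, i_V2 at 3,0
solve → V1=3.560+0.000j, V2=0.04482-0.1110j, V3=1.550+0.000j, V4=1.550+0.000j
aux → i_V1=-2.613-0.04735j, i_V2=1.727-0.2024j

0.003047+0.0002248j A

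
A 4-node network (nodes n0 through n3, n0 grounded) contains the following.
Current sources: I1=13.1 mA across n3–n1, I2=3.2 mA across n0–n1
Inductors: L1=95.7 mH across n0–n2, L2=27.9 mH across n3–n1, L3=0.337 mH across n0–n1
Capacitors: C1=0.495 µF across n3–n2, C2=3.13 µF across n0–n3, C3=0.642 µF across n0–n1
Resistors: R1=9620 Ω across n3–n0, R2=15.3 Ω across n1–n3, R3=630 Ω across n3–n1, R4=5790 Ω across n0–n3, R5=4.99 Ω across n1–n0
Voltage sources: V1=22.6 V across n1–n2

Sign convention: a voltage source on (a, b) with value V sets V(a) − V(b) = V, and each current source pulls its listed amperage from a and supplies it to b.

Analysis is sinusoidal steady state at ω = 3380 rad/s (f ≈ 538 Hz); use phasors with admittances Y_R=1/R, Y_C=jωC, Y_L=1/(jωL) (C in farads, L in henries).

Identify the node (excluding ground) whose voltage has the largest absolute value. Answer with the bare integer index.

2

Apply KCL at each of the 3 non-ground nodes and solve the resulting linear system.
Node n1: branches {I1, I2, L2, R2, L3, R3, C3, R5, V1} → V_1 = 0.07306-0.02006j
Node n2: branches {L1, C1, V1} → V_2 = -22.53-0.02006j
Node n3: branches {I1, C1, L2, C2, R1, R2, R3, R4} → V_3 = -0.1392-0.5888j
Source currents: i(V1)=-0.001014+0.03219j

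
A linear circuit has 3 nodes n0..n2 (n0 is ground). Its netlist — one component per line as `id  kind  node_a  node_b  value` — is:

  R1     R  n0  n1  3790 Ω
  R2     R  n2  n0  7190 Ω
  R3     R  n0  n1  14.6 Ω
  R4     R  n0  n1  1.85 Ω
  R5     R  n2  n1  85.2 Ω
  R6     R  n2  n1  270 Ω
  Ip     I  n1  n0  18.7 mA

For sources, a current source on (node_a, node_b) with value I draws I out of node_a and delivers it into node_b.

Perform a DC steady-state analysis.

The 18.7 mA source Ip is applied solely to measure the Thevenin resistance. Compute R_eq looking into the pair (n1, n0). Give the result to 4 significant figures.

MNA unknowns: 2 node voltages V₁..V_2
R1: Y=0.0002639 on G[0,1]
R2: Y=0.0001391 on G[2,0]
R3: Y=0.06849 on G[0,1]
R4: Y=0.5405 on G[0,1]
R5: Y=0.01174 on G[2,1]
R6: Y=0.003704 on G[2,1]
Ip: z[1]−=0.0187, z[0]+=0.0187
solve → V1=-0.03068, V2=-0.03041

R_eq = 1.641 Ω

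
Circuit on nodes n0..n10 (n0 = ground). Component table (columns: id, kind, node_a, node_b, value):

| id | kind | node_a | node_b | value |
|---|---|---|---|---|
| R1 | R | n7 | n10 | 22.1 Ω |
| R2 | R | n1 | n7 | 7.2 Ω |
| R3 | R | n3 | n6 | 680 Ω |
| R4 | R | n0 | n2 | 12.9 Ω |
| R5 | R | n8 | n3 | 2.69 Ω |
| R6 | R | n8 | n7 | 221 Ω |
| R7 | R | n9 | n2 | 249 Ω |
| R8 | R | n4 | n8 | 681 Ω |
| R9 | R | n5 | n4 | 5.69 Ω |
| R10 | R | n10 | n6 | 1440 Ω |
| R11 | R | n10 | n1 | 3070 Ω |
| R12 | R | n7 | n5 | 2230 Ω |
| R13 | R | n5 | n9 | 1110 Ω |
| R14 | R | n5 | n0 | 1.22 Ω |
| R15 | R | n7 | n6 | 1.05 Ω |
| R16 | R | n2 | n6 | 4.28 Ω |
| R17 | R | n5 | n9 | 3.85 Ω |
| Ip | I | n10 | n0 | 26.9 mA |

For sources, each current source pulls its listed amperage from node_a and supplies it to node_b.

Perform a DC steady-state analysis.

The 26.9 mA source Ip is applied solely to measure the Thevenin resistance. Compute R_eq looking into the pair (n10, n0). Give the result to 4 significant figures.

R_eq = 38.71 Ω

Apply KCL at each of the 10 non-ground nodes and solve the resulting linear system.
Node n1: branches {R2, R11} → V_1 = -0.4618
Node n2: branches {R4, R7, R16} → V_2 = -0.3213
Node n3: branches {R3, R5} → V_3 = -0.3658
Node n4: branches {R8, R9} → V_4 = -0.005442
Node n5: branches {R9, R12, R13, R14, R17} → V_5 = -0.002434
Node n6: branches {R3, R10, R15, R16} → V_6 = -0.4333
Node n7: branches {R1, R2, R6, R12, R15} → V_7 = -0.4604
Node n8: branches {R5, R6, R8} → V_8 = -0.3655
Node n9: branches {R7, R13, R17} → V_9 = -0.007272
Node n10: branches {R1, R10, R11, Ip} → V_10 = -1.041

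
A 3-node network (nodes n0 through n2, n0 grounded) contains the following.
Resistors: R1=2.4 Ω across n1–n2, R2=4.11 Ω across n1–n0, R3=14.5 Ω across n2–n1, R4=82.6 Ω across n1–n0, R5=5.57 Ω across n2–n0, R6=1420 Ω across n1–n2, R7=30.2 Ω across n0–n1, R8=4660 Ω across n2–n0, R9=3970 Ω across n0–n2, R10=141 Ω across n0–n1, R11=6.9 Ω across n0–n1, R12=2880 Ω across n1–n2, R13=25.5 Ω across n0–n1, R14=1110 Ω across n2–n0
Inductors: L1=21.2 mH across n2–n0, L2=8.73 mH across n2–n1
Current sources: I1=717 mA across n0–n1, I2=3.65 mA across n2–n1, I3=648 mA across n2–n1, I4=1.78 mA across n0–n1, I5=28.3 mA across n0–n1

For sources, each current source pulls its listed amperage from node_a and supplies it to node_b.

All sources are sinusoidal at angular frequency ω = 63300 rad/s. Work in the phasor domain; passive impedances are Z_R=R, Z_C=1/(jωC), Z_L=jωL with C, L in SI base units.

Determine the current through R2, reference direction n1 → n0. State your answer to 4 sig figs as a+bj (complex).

0.3674+0.0002972j A

MNA unknowns: 2 node voltages V₁..V_2
R1: Y=0.4167+0.000j on G[1,2]
R2: Y=0.2433+0.000j on G[1,0]
R3: Y=0.06897+0.000j on G[2,1]
R4: Y=0.01211+0.000j on G[1,0]
L1: Y=0.000-0.0007452j on G[2,0]
R5: Y=0.1795+0.000j on G[2,0]
L2: Y=0.000-0.001810j on G[2,1]
I1: z[0]−=0.717, z[1]+=0.717
I2: z[2]−=0.00365, z[1]+=0.00365
R6: Y=0.0007042+0.000j on G[1,2]
R7: Y=0.03311+0.000j on G[0,1]
R8: Y=0.0002146+0.000j on G[2,0]
R9: Y=0.0002519+0.000j on G[0,2]
I3: z[2]−=0.648, z[1]+=0.648
R10: Y=0.007092+0.000j on G[0,1]
R11: Y=0.1449+0.000j on G[0,1]
R12: Y=0.0003472+0.000j on G[1,2]
R13: Y=0.03922+0.000j on G[0,1]
I4: z[0]−=0.00178, z[1]+=0.00178
R14: Y=0.0009009+0.000j on G[2,0]
I5: z[0]−=0.0283, z[1]+=0.0283
solve → V1=1.510+0.001221j, V2=0.1248-0.002725j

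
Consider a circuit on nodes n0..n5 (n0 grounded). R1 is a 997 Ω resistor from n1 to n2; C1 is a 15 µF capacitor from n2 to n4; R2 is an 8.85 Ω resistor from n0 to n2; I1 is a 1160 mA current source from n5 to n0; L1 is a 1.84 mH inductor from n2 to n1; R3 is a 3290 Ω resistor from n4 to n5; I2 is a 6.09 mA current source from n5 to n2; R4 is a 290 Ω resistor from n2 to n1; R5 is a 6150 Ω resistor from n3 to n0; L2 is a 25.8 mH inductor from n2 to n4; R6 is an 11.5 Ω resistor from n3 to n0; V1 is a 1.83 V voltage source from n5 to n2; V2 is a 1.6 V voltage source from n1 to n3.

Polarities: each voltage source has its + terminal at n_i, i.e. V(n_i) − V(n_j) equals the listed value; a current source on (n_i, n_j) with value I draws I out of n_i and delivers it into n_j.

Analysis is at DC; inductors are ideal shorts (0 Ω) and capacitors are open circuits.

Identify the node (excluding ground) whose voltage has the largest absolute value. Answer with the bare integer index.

3

MNA unknowns: 5 node voltages V₁..V_5 plus 4 source currents (L1, L2, V1, V2)
R1: Y=0.001003 on G[1,2]
C1: Y=0.000 on G[2,4]
R2: Y=0.1130 on G[0,2]
I1: z[5]−=1.16, z[0]+=1.16
L1: row V2−V1=0, i_L1 at 2,1
R3: Y=0.0003040 on G[4,5]
I2: z[5]−=0.00609, z[2]+=0.00609
R4: Y=0.003448 on G[2,1]
R5: Y=0.0001626 on G[3,0]
L2: row V2−V4=0, i_L2 at 2,4
R6: Y=0.08696 on G[3,0]
V1: row V5−V2=1.83, i_V1 at 5,2
V2: row V1−V3=1.6, i_V2 at 1,3
solve → V1=-5.100, V2=-5.100, V3=-6.700, V4=-5.100, V5=-3.270
aux → i_L1=-0.5837, i_L2=-0.0005562, i_V1=-1.167, i_V2=-0.5837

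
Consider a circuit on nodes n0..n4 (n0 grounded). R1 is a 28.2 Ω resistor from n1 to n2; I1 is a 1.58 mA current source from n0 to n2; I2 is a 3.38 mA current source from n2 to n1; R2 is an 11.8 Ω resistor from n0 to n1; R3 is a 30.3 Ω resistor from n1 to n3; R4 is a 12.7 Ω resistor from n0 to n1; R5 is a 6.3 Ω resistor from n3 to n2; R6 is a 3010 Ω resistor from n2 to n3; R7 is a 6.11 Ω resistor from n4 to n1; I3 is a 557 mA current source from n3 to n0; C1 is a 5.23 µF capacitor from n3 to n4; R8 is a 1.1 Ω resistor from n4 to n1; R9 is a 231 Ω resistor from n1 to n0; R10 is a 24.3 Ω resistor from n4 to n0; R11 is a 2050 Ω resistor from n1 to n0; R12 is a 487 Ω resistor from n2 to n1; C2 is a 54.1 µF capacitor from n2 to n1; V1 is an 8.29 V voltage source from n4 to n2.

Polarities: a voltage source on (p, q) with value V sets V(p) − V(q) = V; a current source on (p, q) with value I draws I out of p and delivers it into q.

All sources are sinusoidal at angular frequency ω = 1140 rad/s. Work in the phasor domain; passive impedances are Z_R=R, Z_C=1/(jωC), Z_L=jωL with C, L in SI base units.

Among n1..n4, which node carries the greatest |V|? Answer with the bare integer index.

Apply KCL at each of the 4 non-ground nodes and solve the resulting linear system.
Node n1: branches {R1, I2, R2, R3, R4, R7, R8, R9, R11, R12, C2} → V_1 = -2.687-0.08227j
Node n2: branches {R1, I1, I2, R5, R6, R12, C2, V1} → V_2 = -10.80+0.3365j
Node n3: branches {R3, R5, R6, I3, C1} → V_3 = -12.30+0.5684j
Node n4: branches {R7, C1, R8, R10, V1} → V_4 = -2.508+0.3365j
Source currents: i(V1)=-0.08987-0.5214j

3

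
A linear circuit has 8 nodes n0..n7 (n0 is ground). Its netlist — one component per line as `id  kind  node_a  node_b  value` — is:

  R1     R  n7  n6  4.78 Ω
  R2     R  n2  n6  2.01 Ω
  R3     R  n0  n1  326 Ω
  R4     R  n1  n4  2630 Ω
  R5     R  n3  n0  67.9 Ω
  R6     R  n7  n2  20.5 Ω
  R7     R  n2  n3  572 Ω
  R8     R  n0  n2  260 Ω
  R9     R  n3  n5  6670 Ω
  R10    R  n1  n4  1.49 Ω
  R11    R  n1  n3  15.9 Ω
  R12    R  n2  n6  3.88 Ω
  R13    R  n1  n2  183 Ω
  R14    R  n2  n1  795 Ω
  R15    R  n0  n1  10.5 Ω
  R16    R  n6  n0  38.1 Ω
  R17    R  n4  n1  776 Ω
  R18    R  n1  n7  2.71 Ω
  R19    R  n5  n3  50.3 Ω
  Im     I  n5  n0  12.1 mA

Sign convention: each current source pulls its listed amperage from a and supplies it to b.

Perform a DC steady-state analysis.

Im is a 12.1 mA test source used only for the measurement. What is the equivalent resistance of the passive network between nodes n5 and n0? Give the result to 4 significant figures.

R_eq = 67.38 Ω

Element admittances at DC:
  Y(R1) = 0.2092 S between n7,n6
  Y(R2) = 0.4975 S between n2,n6
  Y(R3) = 0.003067 S between n0,n1
  Y(R4) = 0.0003802 S between n1,n4
  Y(R5) = 0.01473 S between n3,n0
  Y(R6) = 0.04878 S between n7,n2
  Y(R7) = 0.001748 S between n2,n3
  Y(R8) = 0.003846 S between n0,n2
  Y(R9) = 0.0001499 S between n3,n5
  Y(R10) = 0.6711 S between n1,n4
  Y(R11) = 0.06289 S between n1,n3
  Y(R12) = 0.2577 S between n2,n6
  Y(R13) = 0.005464 S between n1,n2
  Y(R14) = 0.001258 S between n2,n1
  Y(R15) = 0.09524 S between n0,n1
  Y(R16) = 0.02625 S between n6,n0
  Y(R17) = 0.001289 S between n4,n1
  Y(R18) = 0.3690 S between n1,n7
  Y(R19) = 0.01988 S between n5,n3
  Im: injects 0.0121 A into n0 (from n5)
Assemble and solve the 7×7 MNA system:
  V(n1)=-0.07241  V(n2)=-0.06261  V(n3)=-0.2112  V(n4)=-0.07241  V(n5)=-0.8153  V(n6)=-0.06213  V(n7)=-0.06822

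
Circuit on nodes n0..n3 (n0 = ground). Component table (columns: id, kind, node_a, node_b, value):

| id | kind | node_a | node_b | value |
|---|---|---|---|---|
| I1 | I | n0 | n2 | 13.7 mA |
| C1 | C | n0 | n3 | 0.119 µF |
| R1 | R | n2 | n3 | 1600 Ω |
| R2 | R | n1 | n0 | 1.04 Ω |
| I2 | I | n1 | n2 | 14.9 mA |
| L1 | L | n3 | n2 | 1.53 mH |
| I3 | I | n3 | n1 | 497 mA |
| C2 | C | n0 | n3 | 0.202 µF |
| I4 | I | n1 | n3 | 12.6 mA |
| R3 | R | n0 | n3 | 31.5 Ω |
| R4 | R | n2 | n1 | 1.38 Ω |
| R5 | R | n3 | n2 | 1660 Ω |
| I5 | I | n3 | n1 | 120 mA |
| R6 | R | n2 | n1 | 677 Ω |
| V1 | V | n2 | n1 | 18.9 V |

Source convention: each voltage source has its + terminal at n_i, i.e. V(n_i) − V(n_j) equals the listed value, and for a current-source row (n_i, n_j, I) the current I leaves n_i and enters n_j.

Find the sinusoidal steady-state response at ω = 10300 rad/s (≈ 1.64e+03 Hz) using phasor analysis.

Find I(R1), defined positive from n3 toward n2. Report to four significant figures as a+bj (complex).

-0.004605-0.009840j A

Apply KCL at each of the 3 non-ground nodes and solve the resulting linear system.
Node n1: branches {R2, I2, I3, I4, R4, I5, R6, V1} → V_1 = -0.4056+0.4662j
Node n2: branches {I1, R1, I2, L1, R4, R5, R6, V1} → V_2 = 18.49+0.4662j
Node n3: branches {C1, R1, L1, I3, C2, I4, R3, R5, I5} → V_3 = 11.13-15.28j
Source currents: i(V1)=-14.70+0.4482j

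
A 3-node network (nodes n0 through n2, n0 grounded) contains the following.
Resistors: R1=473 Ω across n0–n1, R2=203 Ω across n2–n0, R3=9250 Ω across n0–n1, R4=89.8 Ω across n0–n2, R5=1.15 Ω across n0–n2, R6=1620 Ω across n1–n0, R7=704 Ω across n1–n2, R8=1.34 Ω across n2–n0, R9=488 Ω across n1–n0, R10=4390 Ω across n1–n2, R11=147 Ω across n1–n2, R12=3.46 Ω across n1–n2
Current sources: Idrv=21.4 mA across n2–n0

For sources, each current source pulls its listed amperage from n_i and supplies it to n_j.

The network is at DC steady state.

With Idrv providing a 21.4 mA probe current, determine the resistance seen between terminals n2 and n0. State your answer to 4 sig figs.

R_eq = 0.6110 Ω

Apply KCL at each of the 2 non-ground nodes and solve the resulting linear system.
Node n1: branches {R1, R3, R6, R7, R9, R10, R11, R12} → V_1 = -0.01286
Node n2: branches {R2, R4, R5, R7, R8, R10, R11, R12, Idrv} → V_2 = -0.01308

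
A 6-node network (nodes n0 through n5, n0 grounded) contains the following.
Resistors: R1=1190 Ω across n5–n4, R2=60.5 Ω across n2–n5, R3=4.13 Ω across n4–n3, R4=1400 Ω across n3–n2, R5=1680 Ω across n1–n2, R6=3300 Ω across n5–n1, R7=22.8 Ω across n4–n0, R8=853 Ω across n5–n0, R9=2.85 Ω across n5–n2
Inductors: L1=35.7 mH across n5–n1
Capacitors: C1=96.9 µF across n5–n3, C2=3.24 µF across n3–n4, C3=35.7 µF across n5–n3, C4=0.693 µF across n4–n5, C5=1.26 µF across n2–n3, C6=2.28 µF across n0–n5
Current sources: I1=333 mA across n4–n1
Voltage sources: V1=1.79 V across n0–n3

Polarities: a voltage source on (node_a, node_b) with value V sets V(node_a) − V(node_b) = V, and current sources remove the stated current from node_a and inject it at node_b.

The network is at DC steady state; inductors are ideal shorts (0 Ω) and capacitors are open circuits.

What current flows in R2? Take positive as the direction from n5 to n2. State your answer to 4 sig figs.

0.003932 A

MNA unknowns: 5 node voltages V₁..V_5 plus 2 source currents (L1, V1)
R1: Y=0.0008403 on G[5,4]
L1: row V5−V1=0, i_L1 at 5,1
R2: Y=0.01653 on G[2,5]
R3: Y=0.2421 on G[4,3]
R4: Y=0.0007143 on G[3,2]
R5: Y=0.0005952 on G[1,2]
C1: Y=0.000 on G[5,3]
I1: z[4]−=0.333, z[1]+=0.333
R6: Y=0.0003030 on G[5,1]
R7: Y=0.04386 on G[4,0]
C2: Y=0.000 on G[3,4]
C3: Y=0.000 on G[5,3]
C4: Y=0.000 on G[4,5]
C5: Y=0.000 on G[2,3]
C6: Y=0.000 on G[0,5]
R8: Y=0.001172 on G[5,0]
R9: Y=0.3509 on G[5,2]
V1: row V0−V3=1.79, i_V1 at 0,3
solve → V1=121.0, V2=120.8, V3=-1.790, V4=-2.318, V5=121.0
aux → i_L1=-0.3329, i_V1=0.04020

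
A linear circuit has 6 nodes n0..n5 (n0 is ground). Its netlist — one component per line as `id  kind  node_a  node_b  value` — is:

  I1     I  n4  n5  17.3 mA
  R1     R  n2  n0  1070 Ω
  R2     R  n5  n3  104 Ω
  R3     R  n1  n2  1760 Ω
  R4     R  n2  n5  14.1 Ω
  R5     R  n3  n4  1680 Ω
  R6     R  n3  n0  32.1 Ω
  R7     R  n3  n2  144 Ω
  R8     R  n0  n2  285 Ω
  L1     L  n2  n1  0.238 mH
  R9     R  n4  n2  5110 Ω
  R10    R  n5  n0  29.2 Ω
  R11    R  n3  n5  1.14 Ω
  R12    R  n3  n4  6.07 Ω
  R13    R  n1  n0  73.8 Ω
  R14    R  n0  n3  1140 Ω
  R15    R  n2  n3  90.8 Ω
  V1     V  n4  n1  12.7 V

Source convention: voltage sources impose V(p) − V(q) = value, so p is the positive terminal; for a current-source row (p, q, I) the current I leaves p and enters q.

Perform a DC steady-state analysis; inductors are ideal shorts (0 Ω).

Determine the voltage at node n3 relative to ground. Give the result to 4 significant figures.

Apply KCL at each of the 5 non-ground nodes and solve the resulting linear system.
Node n1: branches {R3, L1, R13, V1} → V_1 = -6.093
Node n2: branches {R1, R3, R4, R7, R8, L1, R9, R15} → V_2 = -6.093
Node n3: branches {R2, R5, R6, R7, R11, R12, R14, R15} → V_3 = 1.979
Node n4: branches {I1, R5, R9, R12, V1} → V_4 = 6.607
Node n5: branches {I1, R2, R4, R10, R11} → V_5 = 1.351
Source currents: i(L1)=0.7024, i(V1)=-0.7850

1.979 V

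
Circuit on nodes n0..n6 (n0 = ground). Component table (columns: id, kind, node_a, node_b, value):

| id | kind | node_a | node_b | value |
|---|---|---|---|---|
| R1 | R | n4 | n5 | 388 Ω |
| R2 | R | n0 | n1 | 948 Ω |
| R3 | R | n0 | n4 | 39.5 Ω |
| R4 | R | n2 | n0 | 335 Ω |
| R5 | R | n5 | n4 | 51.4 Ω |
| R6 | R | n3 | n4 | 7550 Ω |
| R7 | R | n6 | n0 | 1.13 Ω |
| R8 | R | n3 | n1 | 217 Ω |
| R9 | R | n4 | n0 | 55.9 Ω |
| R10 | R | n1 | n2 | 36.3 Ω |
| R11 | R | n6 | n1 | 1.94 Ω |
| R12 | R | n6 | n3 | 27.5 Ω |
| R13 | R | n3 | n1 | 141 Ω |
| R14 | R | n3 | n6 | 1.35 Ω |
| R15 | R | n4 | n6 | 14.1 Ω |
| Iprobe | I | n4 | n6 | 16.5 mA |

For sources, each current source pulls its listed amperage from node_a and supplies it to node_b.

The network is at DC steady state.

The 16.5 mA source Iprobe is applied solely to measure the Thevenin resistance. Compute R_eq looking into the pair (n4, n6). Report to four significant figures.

Element admittances at DC:
  Y(R1) = 0.002577 S between n4,n5
  Y(R2) = 0.001055 S between n0,n1
  Y(R3) = 0.02532 S between n0,n4
  Y(R4) = 0.002985 S between n2,n0
  Y(R5) = 0.01946 S between n5,n4
  Y(R6) = 0.0001325 S between n3,n4
  Y(R7) = 0.8850 S between n6,n0
  Y(R8) = 0.004608 S between n3,n1
  Y(R9) = 0.01789 S between n4,n0
  Y(R10) = 0.02755 S between n1,n2
  Y(R11) = 0.5155 S between n6,n1
  Y(R12) = 0.03636 S between n6,n3
  Y(R13) = 0.007092 S between n3,n1
  Y(R14) = 0.7407 S between n3,n6
  Y(R15) = 0.07092 S between n4,n6
  Iprobe: injects 0.0165 A into n6 (from n4)
Assemble and solve the 6×6 MNA system:
  V(n1)=0.006766  V(n2)=0.006105  V(n3)=0.006789  V(n4)=-0.1402  V(n5)=-0.1402  V(n6)=0.006815

R_eq = 8.908 Ω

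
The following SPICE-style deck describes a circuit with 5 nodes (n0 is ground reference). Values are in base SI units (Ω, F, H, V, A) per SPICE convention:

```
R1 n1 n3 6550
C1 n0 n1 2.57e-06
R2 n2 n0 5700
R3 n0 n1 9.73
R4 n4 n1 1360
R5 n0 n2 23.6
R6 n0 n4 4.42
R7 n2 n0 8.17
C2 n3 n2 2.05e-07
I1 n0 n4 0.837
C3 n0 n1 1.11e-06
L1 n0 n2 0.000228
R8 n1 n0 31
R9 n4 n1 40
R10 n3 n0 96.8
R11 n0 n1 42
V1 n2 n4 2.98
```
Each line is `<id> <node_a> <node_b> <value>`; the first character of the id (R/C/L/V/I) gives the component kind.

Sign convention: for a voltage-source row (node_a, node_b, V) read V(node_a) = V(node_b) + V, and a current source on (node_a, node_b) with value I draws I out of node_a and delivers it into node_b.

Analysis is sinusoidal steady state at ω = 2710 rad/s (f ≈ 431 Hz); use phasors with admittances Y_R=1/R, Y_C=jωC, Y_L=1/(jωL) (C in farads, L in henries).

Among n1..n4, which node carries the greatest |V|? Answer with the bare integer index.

4

Apply KCL at each of the 4 non-ground nodes and solve the resulting linear system.
Node n1: branches {R1, C1, R3, R4, C3, R8, R9, R11} → V_1 = -0.3747+0.1478j
Node n2: branches {R2, R5, R7, C2, L1, V1} → V_2 = 0.2335+0.9153j
Node n3: branches {R1, C2, R10} → V_3 = -0.05304+0.01734j
Node n4: branches {R4, R6, I1, R9, V1} → V_4 = -2.746+0.9153j
Source currents: i(V1)=-1.519+0.2268j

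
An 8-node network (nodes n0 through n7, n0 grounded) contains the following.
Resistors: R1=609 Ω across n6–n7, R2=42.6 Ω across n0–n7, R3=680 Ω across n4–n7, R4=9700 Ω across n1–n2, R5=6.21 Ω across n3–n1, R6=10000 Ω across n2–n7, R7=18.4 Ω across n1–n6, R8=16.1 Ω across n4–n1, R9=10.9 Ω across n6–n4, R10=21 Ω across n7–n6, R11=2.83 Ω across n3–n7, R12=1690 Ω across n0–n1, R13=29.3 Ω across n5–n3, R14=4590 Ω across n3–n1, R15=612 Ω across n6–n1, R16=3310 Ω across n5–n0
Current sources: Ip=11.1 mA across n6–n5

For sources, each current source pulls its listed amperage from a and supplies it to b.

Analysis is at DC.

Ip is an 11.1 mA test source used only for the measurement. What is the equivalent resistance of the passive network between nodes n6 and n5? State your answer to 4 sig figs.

Apply KCL at each of the 7 non-ground nodes and solve the resulting linear system.
Node n1: branches {R4, R5, R7, R8, R12, R14, R15} → V_1 = -0.02951
Node n2: branches {R4, R6} → V_2 = -0.01672
Node n3: branches {R5, R11, R13, R14} → V_3 = 0.009704
Node n4: branches {R3, R8, R9} → V_4 = -0.06979
Node n5: branches {R13, R16, Ip} → V_5 = 0.3320
Node n6: branches {R1, R7, R9, R10, R15, Ip} → V_6 = -0.09812
Node n7: branches {R1, R2, R3, R6, R10, R11} → V_7 = -0.003529

R_eq = 38.75 Ω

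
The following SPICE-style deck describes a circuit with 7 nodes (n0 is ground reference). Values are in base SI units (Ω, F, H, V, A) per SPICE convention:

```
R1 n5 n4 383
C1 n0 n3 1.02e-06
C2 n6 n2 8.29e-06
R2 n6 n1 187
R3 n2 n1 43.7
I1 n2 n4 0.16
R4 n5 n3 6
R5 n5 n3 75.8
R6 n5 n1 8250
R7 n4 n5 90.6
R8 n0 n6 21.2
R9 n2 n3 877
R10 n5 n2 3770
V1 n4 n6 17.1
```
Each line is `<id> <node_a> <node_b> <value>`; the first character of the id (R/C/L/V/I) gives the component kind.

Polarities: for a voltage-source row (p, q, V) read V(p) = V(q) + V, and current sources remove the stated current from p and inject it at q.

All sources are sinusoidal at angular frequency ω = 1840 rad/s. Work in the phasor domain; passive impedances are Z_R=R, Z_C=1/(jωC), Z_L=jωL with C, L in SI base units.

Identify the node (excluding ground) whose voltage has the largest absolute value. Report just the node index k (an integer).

4

MNA unknowns: 6 node voltages V₁..V_6 plus 1 source current (V1)
R1: Y=0.002611+0.000j on G[5,4]
C1: Y=0.000+0.001877j on G[0,3]
C2: Y=0.000+0.01525j on G[6,2]
R2: Y=0.005348+0.000j on G[6,1]
R3: Y=0.02288+0.000j on G[2,1]
I1: z[2]−=0.16, z[4]+=0.16
R4: Y=0.1667+0.000j on G[5,3]
R5: Y=0.01319+0.000j on G[5,3]
R6: Y=0.0001212+0.000j on G[5,1]
R7: Y=0.01104+0.000j on G[4,5]
R8: Y=0.04717+0.000j on G[0,6]
R9: Y=0.001140+0.000j on G[2,3]
R10: Y=0.0002653+0.000j on G[5,2]
V1: row V4−V6=17.1, i_V1 at 4,6
solve → V1=-2.509+5.747j, V2=-3.171+7.266j, V3=14.67-1.710j, V4=17.03-0.5838j, V5=14.80-1.614j, V6=-0.06803-0.5838j
aux → i_V1=0.1296-0.01405j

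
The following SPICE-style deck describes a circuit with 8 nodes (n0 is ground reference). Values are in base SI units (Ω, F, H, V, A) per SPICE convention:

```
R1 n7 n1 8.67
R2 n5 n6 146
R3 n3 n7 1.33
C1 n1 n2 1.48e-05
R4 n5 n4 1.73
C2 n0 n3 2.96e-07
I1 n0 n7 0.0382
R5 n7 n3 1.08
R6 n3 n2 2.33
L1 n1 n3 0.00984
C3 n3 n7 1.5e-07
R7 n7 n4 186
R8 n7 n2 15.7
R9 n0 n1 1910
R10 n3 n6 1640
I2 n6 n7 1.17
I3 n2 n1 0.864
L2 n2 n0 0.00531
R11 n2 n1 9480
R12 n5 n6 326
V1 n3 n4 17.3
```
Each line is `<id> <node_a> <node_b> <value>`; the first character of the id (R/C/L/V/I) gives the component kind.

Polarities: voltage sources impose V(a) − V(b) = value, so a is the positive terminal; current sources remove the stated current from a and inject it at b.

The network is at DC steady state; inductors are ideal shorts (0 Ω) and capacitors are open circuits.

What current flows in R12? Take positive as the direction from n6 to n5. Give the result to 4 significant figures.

MNA unknowns: 7 node voltages V₁..V_7 plus 3 source currents (L1, L2, V1)
R1: Y=0.1153 on G[7,1]
R2: Y=0.006849 on G[5,6]
R3: Y=0.7519 on G[3,7]
C1: Y=0.000 on G[1,2]
R4: Y=0.5780 on G[5,4]
C2: Y=0.000 on G[0,3]
I1: z[0]−=0.0382, z[7]+=0.0382
R5: Y=0.9259 on G[7,3]
R6: Y=0.4292 on G[3,2]
L1: row V1−V3=0, i_L1 at 1,3
C3: Y=0.000 on G[3,7]
R7: Y=0.005376 on G[7,4]
R8: Y=0.06369 on G[7,2]
R9: Y=0.0005236 on G[0,1]
R10: Y=0.0006098 on G[3,6]
I2: z[6]−=1.17, z[7]+=1.17
I3: z[2]−=0.864, z[1]+=0.864
L2: row V2−V0=0, i_L2 at 2,0
R11: Y=0.0001055 on G[2,1]
R12: Y=0.003067 on G[5,6]
V1: row V3−V4=17.3, i_V1 at 3,4
solve → V1=1.759, V2=0.000, V3=1.759, V4=-15.54, V5=-17.43, V6=-127.5, V7=2.297
aux → i_L1=0.9250, i_L2=0.03728, i_V1=0.9953

-0.3375 A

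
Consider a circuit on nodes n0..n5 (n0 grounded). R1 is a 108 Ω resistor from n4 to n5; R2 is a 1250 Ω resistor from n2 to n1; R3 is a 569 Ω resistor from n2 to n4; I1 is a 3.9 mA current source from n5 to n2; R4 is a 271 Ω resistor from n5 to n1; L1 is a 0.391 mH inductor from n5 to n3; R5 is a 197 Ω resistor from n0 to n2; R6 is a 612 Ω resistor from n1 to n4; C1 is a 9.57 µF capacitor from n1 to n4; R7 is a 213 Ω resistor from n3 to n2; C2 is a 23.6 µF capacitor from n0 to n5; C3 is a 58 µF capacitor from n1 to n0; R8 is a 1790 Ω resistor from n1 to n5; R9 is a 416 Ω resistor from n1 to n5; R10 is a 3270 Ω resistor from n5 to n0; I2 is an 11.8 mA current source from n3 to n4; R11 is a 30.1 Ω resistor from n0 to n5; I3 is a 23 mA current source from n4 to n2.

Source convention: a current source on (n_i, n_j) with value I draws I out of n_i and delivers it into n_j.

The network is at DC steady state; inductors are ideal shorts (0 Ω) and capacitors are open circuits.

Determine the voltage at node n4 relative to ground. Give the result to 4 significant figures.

Apply KCL at each of the 5 non-ground nodes and solve the resulting linear system.
Node n1: branches {R2, R4, R6, C1, C3, R8, R9} → V_1 = -0.1982
Node n2: branches {R2, R3, I1, R5, R7, I3} → V_2 = 1.935
Node n3: branches {L1, R7, I2} → V_3 = -0.2930
Node n4: branches {R1, R3, R6, C1, I2, I3} → V_4 = -0.8565
Node n5: branches {R1, I1, R4, L1, C2, R8, R9, R10, R11} → V_5 = -0.2930
Source currents: i(L1)=0.001338

-0.8565 V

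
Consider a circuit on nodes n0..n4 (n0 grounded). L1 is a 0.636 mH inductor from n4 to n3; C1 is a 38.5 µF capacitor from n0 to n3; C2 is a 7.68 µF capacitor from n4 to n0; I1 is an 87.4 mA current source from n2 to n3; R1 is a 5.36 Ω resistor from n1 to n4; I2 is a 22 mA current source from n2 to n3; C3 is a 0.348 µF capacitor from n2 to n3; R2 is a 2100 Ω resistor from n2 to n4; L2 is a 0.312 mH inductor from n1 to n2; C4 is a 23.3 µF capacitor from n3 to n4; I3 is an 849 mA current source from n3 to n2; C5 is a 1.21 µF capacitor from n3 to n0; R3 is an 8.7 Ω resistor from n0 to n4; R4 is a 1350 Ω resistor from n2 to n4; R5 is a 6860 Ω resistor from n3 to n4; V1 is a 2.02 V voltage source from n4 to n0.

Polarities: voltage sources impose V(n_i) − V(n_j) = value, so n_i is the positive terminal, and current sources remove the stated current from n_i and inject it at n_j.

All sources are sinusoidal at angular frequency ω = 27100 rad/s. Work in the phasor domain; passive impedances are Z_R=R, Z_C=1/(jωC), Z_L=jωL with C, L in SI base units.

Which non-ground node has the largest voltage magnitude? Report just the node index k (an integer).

2

MNA unknowns: 4 node voltages V₁..V_4 plus 1 source current (V1)
L1: Y=0.000-0.05802j on G[4,3]
C1: Y=0.000+1.043j on G[0,3]
C2: Y=0.000+0.2081j on G[4,0]
I1: z[2]−=0.0874, z[3]+=0.0874
R1: Y=0.1866+0.000j on G[1,4]
I2: z[2]−=0.022, z[3]+=0.022
C3: Y=0.000+0.009431j on G[2,3]
R2: Y=0.0004762+0.000j on G[2,4]
L2: Y=0.000-0.1183j on G[1,2]
C4: Y=0.000+0.6314j on G[3,4]
I3: z[3]−=0.849, z[2]+=0.849
C5: Y=0.000+0.03279j on G[3,0]
R3: Y=0.1149+0.000j on G[0,4]
R4: Y=0.0007407+0.000j on G[2,4]
R5: Y=0.0001458+0.000j on G[3,4]
V1: row V4−V0=2.02, i_V1 at 4,0
solve → V1=6.248-0.3476j, V2=6.797+6.323j, V3=0.7368+0.4816j, V4=2.020+0.000j
aux → i_V1=0.2861-1.213j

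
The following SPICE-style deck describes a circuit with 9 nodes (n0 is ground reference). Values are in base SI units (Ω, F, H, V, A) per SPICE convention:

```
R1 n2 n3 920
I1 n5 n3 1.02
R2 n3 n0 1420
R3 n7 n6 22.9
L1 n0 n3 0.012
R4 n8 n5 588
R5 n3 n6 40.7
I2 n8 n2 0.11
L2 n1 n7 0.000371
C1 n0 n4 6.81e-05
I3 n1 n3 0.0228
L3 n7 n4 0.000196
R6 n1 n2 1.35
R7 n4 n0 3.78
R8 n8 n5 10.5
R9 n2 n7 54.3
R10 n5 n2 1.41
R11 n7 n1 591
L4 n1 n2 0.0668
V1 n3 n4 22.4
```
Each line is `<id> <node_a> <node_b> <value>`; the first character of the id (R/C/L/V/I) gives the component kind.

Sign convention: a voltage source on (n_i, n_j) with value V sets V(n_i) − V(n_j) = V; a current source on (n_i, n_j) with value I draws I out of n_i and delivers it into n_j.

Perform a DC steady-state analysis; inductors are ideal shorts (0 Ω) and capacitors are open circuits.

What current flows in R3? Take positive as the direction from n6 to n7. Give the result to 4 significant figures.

0.3522 A

MNA unknowns: 8 node voltages V₁..V_8 plus 5 source currents (L1, L2, L3, L4, V1)
R1: Y=0.001087 on G[2,3]
I1: z[5]−=1.02, z[3]+=1.02
R2: Y=0.0007042 on G[3,0]
R3: Y=0.04367 on G[7,6]
L1: row V0−V3=0, i_L1 at 0,3
R4: Y=0.001701 on G[8,5]
R5: Y=0.02457 on G[3,6]
I2: z[8]−=0.11, z[2]+=0.11
L2: row V1−V7=0, i_L2 at 1,7
C1: Y=0.000 on G[0,4]
I3: z[1]−=0.0228, z[3]+=0.0228
L3: row V7−V4=0, i_L3 at 7,4
R6: Y=0.7407 on G[1,2]
R7: Y=0.2646 on G[4,0]
R8: Y=0.09524 on G[8,5]
R9: Y=0.01842 on G[2,7]
R10: Y=0.7092 on G[5,2]
R11: Y=0.001692 on G[7,1]
L4: row V1−V2=0, i_L4 at 1,2
V1: row V3−V4=22.4, i_V1 at 3,4
solve → V1=-22.40, V2=-22.40, V3=0.000, V4=-22.40, V5=-23.99, V6=-14.33, V7=-22.40, V8=-25.13
aux → i_L1=-5.926, i_L2=-1.018, i_L3=-0.6663, i_L4=0.9957, i_V1=-5.260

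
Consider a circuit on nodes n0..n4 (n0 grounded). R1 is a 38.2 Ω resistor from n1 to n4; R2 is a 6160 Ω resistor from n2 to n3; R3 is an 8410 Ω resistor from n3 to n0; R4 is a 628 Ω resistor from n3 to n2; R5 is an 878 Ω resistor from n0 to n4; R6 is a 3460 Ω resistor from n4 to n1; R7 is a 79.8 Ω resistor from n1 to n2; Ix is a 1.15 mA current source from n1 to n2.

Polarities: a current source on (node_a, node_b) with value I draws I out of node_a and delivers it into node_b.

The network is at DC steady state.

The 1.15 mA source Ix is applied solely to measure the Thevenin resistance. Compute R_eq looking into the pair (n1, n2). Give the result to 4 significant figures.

MNA unknowns: 4 node voltages V₁..V_4
R1: Y=0.02618 on G[1,4]
R2: Y=0.0001623 on G[2,3]
R3: Y=0.0001189 on G[3,0]
R4: Y=0.001592 on G[3,2]
R5: Y=0.001139 on G[0,4]
R6: Y=0.0002890 on G[4,1]
R7: Y=0.01253 on G[1,2]
Ix: z[1]−=0.00115, z[2]+=0.00115
solve → V1=-0.008425, V2=0.08261, V3=0.07737, V4=-0.008077

R_eq = 79.16 Ω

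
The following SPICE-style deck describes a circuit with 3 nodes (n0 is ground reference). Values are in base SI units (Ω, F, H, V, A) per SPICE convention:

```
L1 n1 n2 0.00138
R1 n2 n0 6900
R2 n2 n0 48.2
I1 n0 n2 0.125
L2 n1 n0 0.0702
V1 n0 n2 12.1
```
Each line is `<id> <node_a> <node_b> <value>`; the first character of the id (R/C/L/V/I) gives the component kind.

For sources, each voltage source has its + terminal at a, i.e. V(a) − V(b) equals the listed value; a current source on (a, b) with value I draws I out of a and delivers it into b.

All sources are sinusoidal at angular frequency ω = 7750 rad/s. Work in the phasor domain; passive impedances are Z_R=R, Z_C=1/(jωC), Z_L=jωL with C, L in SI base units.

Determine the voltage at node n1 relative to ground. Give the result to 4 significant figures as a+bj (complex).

-11.87+0.000j V

Element admittances at ω=7750 rad/s:
  Y(L1) = 0.000-0.09350j S between n1,n2
  Y(R1) = 0.0001449+0.000j S between n2,n0
  Y(R2) = 0.02075+0.000j S between n2,n0
  I1: injects 0.125 A into n2 (from n0)
  Y(L2) = 0.000-0.001838j S between n1,n0
  V1: constraint V(n0)−V(n2) = 12.1
Assemble and solve the 3×3 MNA system:
  V(n1)=-11.87+0.000j  V(n2)=-12.10+0.000j
  i(V1)=-0.3778+0.02181j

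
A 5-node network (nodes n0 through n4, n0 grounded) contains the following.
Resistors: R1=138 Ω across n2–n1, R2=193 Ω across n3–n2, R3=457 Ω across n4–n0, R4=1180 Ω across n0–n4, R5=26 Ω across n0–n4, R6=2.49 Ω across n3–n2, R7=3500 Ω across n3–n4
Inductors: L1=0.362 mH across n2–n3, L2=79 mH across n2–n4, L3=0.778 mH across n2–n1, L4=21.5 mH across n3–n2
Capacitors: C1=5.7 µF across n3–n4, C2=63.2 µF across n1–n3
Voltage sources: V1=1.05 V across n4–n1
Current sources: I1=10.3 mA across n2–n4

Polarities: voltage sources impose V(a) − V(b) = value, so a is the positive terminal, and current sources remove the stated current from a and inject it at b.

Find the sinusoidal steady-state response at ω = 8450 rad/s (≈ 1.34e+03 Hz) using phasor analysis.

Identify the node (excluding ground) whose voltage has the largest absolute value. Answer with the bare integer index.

1

MNA unknowns: 4 node voltages V₁..V_4 plus 1 source current (V1)
R1: Y=0.007246+0.000j on G[2,1]
L1: Y=0.000-0.3269j on G[2,3]
R2: Y=0.005181+0.000j on G[3,2]
L2: Y=0.000-0.001498j on G[2,4]
C1: Y=0.000+0.04816j on G[3,4]
R3: Y=0.002188+0.000j on G[4,0]
R4: Y=0.0008475+0.000j on G[0,4]
R5: Y=0.03846+0.000j on G[0,4]
L3: Y=0.000-0.1521j on G[2,1]
R6: Y=0.4016+0.000j on G[3,2]
L4: Y=0.000-0.005504j on G[3,2]
R7: Y=0.0002857+0.000j on G[3,4]
C2: Y=0.000+0.5340j on G[1,3]
V1: row V4−V1=1.05, i_V1 at 4,1
I1: z[2]−=0.0103, z[4]+=0.0103
solve → V1=-1.050+0.000j, V2=-0.9790+0.02023j, V3=-0.9474+0.02345j, V4=0.000+0.000j
aux → i_V1=0.008930-0.04416j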